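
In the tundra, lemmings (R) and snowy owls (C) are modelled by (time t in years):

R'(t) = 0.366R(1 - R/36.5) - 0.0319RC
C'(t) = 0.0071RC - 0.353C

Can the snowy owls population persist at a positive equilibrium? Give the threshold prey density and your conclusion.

The predator equation gives dC/dt > 0 only when R > 0.353/0.0071 = 49.7.
Without the predator, R → K = 36.5. Since 36.5 < 49.7, the predator cannot invade.

Threshold R = 49.7; K < 49.7, so no, the predator goes extinct.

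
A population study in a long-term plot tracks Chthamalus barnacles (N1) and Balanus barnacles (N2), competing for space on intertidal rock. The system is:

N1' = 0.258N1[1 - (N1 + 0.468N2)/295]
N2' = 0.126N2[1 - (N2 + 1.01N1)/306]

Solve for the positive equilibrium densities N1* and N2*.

N1* ≈ 288, N2* ≈ 15.3

Setting both brackets to zero gives the nullclines N1 + 0.468N2 = 295 and 1.01N1 + N2 = 306.
Substituting N2 = 306 - 1.01N1 into the first: N1(1 - 0.468·1.01) = 295 - 0.468·306.
So N1* = 152/0.527 = 288, and then N2* = 306 - 1.01·288 = 15.3.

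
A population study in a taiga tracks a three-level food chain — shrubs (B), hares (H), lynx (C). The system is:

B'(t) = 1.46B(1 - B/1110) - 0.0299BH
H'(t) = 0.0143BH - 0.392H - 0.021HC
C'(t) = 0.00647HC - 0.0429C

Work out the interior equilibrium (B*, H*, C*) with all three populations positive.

B* ≈ 959, H* ≈ 6.63, C* ≈ 635

From dC/dt = 0: 0.00647H* = 0.0429, so H* = 6.63.
From dB/dt = 0: 1.46(1 - B*/1110) = 0.0299·6.63, giving B* = 1110·(1 - 0.136) = 959.
From dH/dt = 0: 0.0143·959 - 0.392 = 0.021C*, so C* = 13.3/0.021 = 635.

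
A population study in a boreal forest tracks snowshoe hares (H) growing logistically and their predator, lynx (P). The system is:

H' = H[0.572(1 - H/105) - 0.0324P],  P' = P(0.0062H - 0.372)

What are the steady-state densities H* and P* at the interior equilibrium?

From dP/dt = 0 with P > 0: 0.0062H* = 0.372, so H* = 60.
Substitute into dH/dt = 0: 0.572(1 - 60/105) = 0.0324P*.
The bracket is 0.429, giving P* = 0.245/0.0324 = 7.57.

H* ≈ 60, P* ≈ 7.57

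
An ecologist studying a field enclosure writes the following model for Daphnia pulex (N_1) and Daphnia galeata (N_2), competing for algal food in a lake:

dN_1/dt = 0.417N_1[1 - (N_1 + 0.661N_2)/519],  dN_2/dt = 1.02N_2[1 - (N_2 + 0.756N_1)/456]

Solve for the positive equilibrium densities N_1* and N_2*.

N_1* ≈ 435, N_2* ≈ 127

Setting both brackets to zero gives the nullclines N_1 + 0.661N_2 = 519 and 0.756N_1 + N_2 = 456.
Substituting N_2 = 456 - 0.756N_1 into the first: N_1(1 - 0.661·0.756) = 519 - 0.661·456.
So N_1* = 218/0.5 = 435, and then N_2* = 456 - 0.756·435 = 127.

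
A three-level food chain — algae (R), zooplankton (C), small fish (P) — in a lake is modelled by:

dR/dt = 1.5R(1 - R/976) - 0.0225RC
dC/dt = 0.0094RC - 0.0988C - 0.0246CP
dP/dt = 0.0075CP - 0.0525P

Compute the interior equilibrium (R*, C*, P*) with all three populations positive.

R* ≈ 874, C* ≈ 7, P* ≈ 330

From dP/dt = 0: 0.0075C* = 0.0525, so C* = 7.
From dR/dt = 0: 1.5(1 - R*/976) = 0.0225·7, giving R* = 976·(1 - 0.105) = 874.
From dC/dt = 0: 0.0094·874 - 0.0988 = 0.0246P*, so P* = 8.11/0.0246 = 330.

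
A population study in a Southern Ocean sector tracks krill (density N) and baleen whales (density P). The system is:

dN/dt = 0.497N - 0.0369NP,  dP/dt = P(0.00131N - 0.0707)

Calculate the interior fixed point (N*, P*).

Set dP/dt = 0 with P > 0: 0.00131N - 0.0707 = 0, so N* = 0.0707/0.00131 = 54.
Set dN/dt = 0 with N > 0: 0.497 - 0.0369P = 0, so P* = 0.497/0.0369 = 13.5.

N* ≈ 54, P* ≈ 13.5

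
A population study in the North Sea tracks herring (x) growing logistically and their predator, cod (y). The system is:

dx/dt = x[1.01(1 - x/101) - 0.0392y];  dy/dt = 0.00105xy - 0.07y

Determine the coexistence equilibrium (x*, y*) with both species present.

x* ≈ 66.7, y* ≈ 8.76

From dy/dt = 0 with y > 0: 0.00105x* = 0.07, so x* = 66.7.
Substitute into dx/dt = 0: 1.01(1 - 66.7/101) = 0.0392y*.
The bracket is 0.34, giving y* = 0.343/0.0392 = 8.76.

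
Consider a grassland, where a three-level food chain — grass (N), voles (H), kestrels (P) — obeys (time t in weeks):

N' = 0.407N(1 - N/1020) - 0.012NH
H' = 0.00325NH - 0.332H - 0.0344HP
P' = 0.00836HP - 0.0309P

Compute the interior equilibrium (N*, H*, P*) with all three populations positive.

N* ≈ 909, H* ≈ 3.7, P* ≈ 76.2

From dP/dt = 0: 0.00836H* = 0.0309, so H* = 3.7.
From dN/dt = 0: 0.407(1 - N*/1020) = 0.012·3.7, giving N* = 1020·(1 - 0.109) = 909.
From dH/dt = 0: 0.00325·909 - 0.332 = 0.0344P*, so P* = 2.62/0.0344 = 76.2.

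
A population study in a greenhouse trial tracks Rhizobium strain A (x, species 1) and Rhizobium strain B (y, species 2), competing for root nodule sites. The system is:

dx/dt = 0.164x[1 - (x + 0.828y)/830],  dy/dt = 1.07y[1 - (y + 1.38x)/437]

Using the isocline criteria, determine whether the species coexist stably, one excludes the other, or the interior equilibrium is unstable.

Compare the nullcline intercepts: K1/α12 = 830/0.828 = 1000 > K2 = 437; K2/α21 = 437/1.38 = 317 < K1 = 830.
Since the inequalities point opposite ways, species 1 can invade but species 2 cannot.

species 1 excludes species 2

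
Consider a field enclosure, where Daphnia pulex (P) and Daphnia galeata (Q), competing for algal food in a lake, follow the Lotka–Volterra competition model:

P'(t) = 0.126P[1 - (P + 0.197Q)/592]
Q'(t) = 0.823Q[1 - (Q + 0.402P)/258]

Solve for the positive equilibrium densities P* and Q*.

P* ≈ 588, Q* ≈ 21.7

Setting both brackets to zero gives the nullclines P + 0.197Q = 592 and 0.402P + Q = 258.
Substituting Q = 258 - 0.402P into the first: P(1 - 0.197·0.402) = 592 - 0.197·258.
So P* = 541/0.921 = 588, and then Q* = 258 - 0.402·588 = 21.7.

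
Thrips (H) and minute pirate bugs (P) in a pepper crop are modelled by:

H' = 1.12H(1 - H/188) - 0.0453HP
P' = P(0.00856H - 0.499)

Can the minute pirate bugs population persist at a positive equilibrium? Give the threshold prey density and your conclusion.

The predator equation gives dP/dt > 0 only when H > 0.499/0.00856 = 58.3.
Without the predator, H → K = 188. Since 188 > 58.3, the predator can invade and persist.

Threshold H = 58.3; K > 58.3, so yes, the predator persists.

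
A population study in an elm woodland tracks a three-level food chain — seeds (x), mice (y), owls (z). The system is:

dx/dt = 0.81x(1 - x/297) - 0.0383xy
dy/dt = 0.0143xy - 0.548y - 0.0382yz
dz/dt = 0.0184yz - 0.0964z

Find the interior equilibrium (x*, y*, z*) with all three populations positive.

x* ≈ 223, y* ≈ 5.24, z* ≈ 69.3

From dz/dt = 0: 0.0184y* = 0.0964, so y* = 5.24.
From dx/dt = 0: 0.81(1 - x*/297) = 0.0383·5.24, giving x* = 297·(1 - 0.248) = 223.
From dy/dt = 0: 0.0143·223 - 0.548 = 0.0382z*, so z* = 2.65/0.0382 = 69.3.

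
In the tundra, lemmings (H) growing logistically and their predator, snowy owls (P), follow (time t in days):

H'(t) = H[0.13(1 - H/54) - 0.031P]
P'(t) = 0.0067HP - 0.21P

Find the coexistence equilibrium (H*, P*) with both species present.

From dP/dt = 0 with P > 0: 0.0067H* = 0.21, so H* = 31.3.
Substitute into dH/dt = 0: 0.13(1 - 31.3/54) = 0.031P*.
The bracket is 0.42, giving P* = 0.0545/0.031 = 1.76.

H* ≈ 31.3, P* ≈ 1.76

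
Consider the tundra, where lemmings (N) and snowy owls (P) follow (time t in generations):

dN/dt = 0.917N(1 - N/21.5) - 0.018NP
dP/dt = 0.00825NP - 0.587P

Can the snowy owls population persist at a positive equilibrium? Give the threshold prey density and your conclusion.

Threshold N = 71.2; K < 71.2, so no, the predator goes extinct.

The predator equation gives dP/dt > 0 only when N > 0.587/0.00825 = 71.2.
Without the predator, N → K = 21.5. Since 21.5 < 71.2, the predator cannot invade.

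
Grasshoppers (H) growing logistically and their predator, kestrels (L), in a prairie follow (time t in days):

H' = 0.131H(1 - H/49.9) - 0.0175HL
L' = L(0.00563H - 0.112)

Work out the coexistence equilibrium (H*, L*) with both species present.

From dL/dt = 0 with L > 0: 0.00563H* = 0.112, so H* = 19.9.
Substitute into dH/dt = 0: 0.131(1 - 19.9/49.9) = 0.0175L*.
The bracket is 0.601, giving L* = 0.0788/0.0175 = 4.5.

H* ≈ 19.9, L* ≈ 4.5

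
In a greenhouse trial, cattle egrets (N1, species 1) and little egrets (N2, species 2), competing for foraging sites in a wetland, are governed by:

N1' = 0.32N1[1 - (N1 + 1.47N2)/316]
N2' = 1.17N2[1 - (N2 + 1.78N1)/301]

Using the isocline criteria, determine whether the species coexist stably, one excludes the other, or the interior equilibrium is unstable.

Compare the nullcline intercepts: K1/α12 = 316/1.47 = 215 < K2 = 301; K2/α21 = 301/1.78 = 169 < K1 = 316.
Since both are reversed, neither can invade when rare; the interior point is a saddle.

unstable coexistence (outcome depends on initial conditions)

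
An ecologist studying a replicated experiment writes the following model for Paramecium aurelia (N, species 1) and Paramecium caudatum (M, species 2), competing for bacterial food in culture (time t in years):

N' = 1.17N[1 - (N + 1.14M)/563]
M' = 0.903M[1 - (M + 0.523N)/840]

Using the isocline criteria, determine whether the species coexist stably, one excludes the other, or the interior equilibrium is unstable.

Compare the nullcline intercepts: K1/α12 = 563/1.14 = 494 < K2 = 840; K2/α21 = 840/0.523 = 1610 > K1 = 563.
Since the inequalities point opposite ways, species 2 can invade but species 1 cannot.

species 2 excludes species 1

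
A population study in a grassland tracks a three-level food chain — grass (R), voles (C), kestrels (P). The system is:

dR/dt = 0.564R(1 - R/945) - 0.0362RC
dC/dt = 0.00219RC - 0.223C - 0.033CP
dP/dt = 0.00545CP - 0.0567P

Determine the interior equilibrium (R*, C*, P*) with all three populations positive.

R* ≈ 314, C* ≈ 10.4, P* ≈ 14.1

From dP/dt = 0: 0.00545C* = 0.0567, so C* = 10.4.
From dR/dt = 0: 0.564(1 - R*/945) = 0.0362·10.4, giving R* = 945·(1 - 0.668) = 314.
From dC/dt = 0: 0.00219·314 - 0.223 = 0.033P*, so P* = 0.465/0.033 = 14.1.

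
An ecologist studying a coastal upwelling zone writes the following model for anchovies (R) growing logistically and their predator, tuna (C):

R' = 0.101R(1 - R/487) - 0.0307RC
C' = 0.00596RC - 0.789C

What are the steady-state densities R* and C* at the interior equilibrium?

From dC/dt = 0 with C > 0: 0.00596R* = 0.789, so R* = 132.
Substitute into dR/dt = 0: 0.101(1 - 132/487) = 0.0307C*.
The bracket is 0.728, giving C* = 0.0735/0.0307 = 2.4.

R* ≈ 132, C* ≈ 2.4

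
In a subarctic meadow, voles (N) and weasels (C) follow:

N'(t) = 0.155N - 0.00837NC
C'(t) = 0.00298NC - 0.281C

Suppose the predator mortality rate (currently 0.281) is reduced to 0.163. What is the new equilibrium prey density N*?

N* ≈ 54.7

At the interior fixed point, setting dC/dt = 0 with C > 0 fixes N* = (predator death rate)/(NC coefficient) — independent of the other coefficients.
With the change, N* = 0.163/0.00298 = 54.7; it falls from 94.3.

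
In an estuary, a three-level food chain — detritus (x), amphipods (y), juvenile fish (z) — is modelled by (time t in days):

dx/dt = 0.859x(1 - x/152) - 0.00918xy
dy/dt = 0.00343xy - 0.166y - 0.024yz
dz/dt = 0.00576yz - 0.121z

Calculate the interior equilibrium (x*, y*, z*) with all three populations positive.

x* ≈ 118, y* ≈ 21, z* ≈ 9.93

From dz/dt = 0: 0.00576y* = 0.121, so y* = 21.
From dx/dt = 0: 0.859(1 - x*/152) = 0.00918·21, giving x* = 152·(1 - 0.224) = 118.
From dy/dt = 0: 0.00343·118 - 0.166 = 0.024z*, so z* = 0.238/0.024 = 9.93.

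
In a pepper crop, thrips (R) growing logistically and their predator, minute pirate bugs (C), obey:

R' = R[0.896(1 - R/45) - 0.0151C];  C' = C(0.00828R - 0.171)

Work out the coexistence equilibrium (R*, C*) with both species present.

From dC/dt = 0 with C > 0: 0.00828R* = 0.171, so R* = 20.7.
Substitute into dR/dt = 0: 0.896(1 - 20.7/45) = 0.0151C*.
The bracket is 0.541, giving C* = 0.485/0.0151 = 32.1.

R* ≈ 20.7, C* ≈ 32.1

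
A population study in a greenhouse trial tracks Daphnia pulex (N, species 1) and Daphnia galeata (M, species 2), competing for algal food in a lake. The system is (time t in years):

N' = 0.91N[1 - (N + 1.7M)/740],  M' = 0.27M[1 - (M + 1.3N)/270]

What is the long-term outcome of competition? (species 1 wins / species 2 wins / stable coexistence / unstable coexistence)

species 1 excludes species 2

Compare the nullcline intercepts: K1/α12 = 740/1.7 = 435 > K2 = 270; K2/α21 = 270/1.3 = 208 < K1 = 740.
Since the inequalities point opposite ways, species 1 can invade but species 2 cannot.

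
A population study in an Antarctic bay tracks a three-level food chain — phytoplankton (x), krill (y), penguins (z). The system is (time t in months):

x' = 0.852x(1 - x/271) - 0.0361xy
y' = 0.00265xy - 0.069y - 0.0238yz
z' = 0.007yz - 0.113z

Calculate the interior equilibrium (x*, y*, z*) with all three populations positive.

From dz/dt = 0: 0.007y* = 0.113, so y* = 16.1.
From dx/dt = 0: 0.852(1 - x*/271) = 0.0361·16.1, giving x* = 271·(1 - 0.684) = 85.6.
From dy/dt = 0: 0.00265·85.6 - 0.069 = 0.0238z*, so z* = 0.158/0.0238 = 6.64.

x* ≈ 85.6, y* ≈ 16.1, z* ≈ 6.64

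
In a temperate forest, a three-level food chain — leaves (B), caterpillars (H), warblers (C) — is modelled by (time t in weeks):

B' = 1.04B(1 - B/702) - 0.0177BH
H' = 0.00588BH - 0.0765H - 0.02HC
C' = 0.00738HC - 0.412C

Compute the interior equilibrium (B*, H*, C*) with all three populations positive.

B* ≈ 35, H* ≈ 55.8, C* ≈ 6.47

From dC/dt = 0: 0.00738H* = 0.412, so H* = 55.8.
From dB/dt = 0: 1.04(1 - B*/702) = 0.0177·55.8, giving B* = 702·(1 - 0.95) = 35.
From dH/dt = 0: 0.00588·35 - 0.0765 = 0.02C*, so C* = 0.129/0.02 = 6.47.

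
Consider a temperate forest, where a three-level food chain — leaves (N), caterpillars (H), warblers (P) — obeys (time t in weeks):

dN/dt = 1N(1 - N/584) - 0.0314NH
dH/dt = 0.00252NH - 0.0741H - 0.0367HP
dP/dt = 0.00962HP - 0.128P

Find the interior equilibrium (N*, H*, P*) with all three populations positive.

From dP/dt = 0: 0.00962H* = 0.128, so H* = 13.3.
From dN/dt = 0: 1(1 - N*/584) = 0.0314·13.3, giving N* = 584·(1 - 0.418) = 340.
From dH/dt = 0: 0.00252·340 - 0.0741 = 0.0367P*, so P* = 0.783/0.0367 = 21.3.

N* ≈ 340, H* ≈ 13.3, P* ≈ 21.3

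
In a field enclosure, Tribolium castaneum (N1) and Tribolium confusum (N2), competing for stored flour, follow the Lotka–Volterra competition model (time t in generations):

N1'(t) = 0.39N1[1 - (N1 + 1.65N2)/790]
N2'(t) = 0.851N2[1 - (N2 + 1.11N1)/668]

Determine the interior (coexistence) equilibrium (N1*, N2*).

Setting both brackets to zero gives the nullclines N1 + 1.65N2 = 790 and 1.11N1 + N2 = 668.
Substituting N2 = 668 - 1.11N1 into the first: N1(1 - 1.65·1.11) = 790 - 1.65·668.
So N1* = -312/-0.832 = 375, and then N2* = 668 - 1.11·375 = 251.

N1* ≈ 375, N2* ≈ 251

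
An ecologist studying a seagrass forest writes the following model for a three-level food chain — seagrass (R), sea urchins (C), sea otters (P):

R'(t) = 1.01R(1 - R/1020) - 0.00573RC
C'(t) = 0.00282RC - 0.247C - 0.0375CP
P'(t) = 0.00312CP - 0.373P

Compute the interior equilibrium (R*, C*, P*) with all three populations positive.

R* ≈ 328, C* ≈ 120, P* ≈ 18.1

From dP/dt = 0: 0.00312C* = 0.373, so C* = 120.
From dR/dt = 0: 1.01(1 - R*/1020) = 0.00573·120, giving R* = 1020·(1 - 0.678) = 328.
From dC/dt = 0: 0.00282·328 - 0.247 = 0.0375P*, so P* = 0.678/0.0375 = 18.1.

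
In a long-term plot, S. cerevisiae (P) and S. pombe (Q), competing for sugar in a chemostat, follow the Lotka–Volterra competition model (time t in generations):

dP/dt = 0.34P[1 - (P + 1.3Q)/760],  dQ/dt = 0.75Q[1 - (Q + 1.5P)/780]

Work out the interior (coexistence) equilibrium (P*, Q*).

P* ≈ 267, Q* ≈ 379

Setting both brackets to zero gives the nullclines P + 1.3Q = 760 and 1.5P + Q = 780.
Substituting Q = 780 - 1.5P into the first: P(1 - 1.3·1.5) = 760 - 1.3·780.
So P* = -254/-0.95 = 267, and then Q* = 780 - 1.5·267 = 379.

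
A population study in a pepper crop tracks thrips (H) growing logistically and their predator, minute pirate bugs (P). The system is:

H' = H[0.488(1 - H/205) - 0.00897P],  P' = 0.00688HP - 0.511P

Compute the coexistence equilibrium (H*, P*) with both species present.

From dP/dt = 0 with P > 0: 0.00688H* = 0.511, so H* = 74.3.
Substitute into dH/dt = 0: 0.488(1 - 74.3/205) = 0.00897P*.
The bracket is 0.638, giving P* = 0.311/0.00897 = 34.7.

H* ≈ 74.3, P* ≈ 34.7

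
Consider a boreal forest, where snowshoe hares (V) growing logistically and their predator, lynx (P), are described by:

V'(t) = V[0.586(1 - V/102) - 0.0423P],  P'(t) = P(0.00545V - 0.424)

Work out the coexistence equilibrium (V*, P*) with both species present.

V* ≈ 77.8, P* ≈ 3.29

From dP/dt = 0 with P > 0: 0.00545V* = 0.424, so V* = 77.8.
Substitute into dV/dt = 0: 0.586(1 - 77.8/102) = 0.0423P*.
The bracket is 0.237, giving P* = 0.139/0.0423 = 3.29.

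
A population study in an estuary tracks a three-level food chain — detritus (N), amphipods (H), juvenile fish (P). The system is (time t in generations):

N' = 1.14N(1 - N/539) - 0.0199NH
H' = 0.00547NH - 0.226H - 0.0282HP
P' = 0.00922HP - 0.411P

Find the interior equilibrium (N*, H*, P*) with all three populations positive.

N* ≈ 120, H* ≈ 44.6, P* ≈ 15.2

From dP/dt = 0: 0.00922H* = 0.411, so H* = 44.6.
From dN/dt = 0: 1.14(1 - N*/539) = 0.0199·44.6, giving N* = 539·(1 - 0.778) = 120.
From dH/dt = 0: 0.00547·120 - 0.226 = 0.0282P*, so P* = 0.428/0.0282 = 15.2.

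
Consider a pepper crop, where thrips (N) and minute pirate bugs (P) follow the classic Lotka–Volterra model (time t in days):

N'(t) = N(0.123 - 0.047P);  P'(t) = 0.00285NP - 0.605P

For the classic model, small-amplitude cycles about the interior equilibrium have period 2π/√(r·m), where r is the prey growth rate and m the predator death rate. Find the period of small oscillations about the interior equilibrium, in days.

T ≈ 23 days

Here r = 0.123 and m = 0.605, so r·m = 0.0744.
ω = √0.0744 = 0.273 per day, hence T = 2π/ω ≈ 23 days.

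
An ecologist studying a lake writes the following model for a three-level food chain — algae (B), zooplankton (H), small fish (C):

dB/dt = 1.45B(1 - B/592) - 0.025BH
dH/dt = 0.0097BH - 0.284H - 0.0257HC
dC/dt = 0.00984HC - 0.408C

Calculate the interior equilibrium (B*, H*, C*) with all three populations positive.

B* ≈ 169, H* ≈ 41.5, C* ≈ 52.7

From dC/dt = 0: 0.00984H* = 0.408, so H* = 41.5.
From dB/dt = 0: 1.45(1 - B*/592) = 0.025·41.5, giving B* = 592·(1 - 0.715) = 169.
From dH/dt = 0: 0.0097·169 - 0.284 = 0.0257C*, so C* = 1.35/0.0257 = 52.7.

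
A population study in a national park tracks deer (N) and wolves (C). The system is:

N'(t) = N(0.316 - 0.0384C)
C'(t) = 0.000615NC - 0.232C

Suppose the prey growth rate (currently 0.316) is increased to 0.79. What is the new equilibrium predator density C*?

At the interior fixed point, setting dN/dt = 0 with N > 0 fixes C* = (prey growth rate)/(NC coefficient) — independent of the other coefficients.
With the change, C* = 0.79/0.0384 = 20.6; it rises from 8.23.

C* ≈ 20.6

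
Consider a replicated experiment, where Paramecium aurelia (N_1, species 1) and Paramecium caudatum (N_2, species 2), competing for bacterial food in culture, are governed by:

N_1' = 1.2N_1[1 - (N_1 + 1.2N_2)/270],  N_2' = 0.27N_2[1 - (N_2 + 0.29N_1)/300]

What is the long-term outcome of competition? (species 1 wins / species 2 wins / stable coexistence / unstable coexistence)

species 2 excludes species 1

Compare the nullcline intercepts: K1/α12 = 270/1.2 = 225 < K2 = 300; K2/α21 = 300/0.29 = 1030 > K1 = 270.
Since the inequalities point opposite ways, species 2 can invade but species 1 cannot.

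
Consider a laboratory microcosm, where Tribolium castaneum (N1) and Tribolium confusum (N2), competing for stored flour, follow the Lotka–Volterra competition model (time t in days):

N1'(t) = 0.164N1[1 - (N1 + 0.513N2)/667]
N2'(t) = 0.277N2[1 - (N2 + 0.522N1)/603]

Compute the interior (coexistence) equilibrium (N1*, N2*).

Setting both brackets to zero gives the nullclines N1 + 0.513N2 = 667 and 0.522N1 + N2 = 603.
Substituting N2 = 603 - 0.522N1 into the first: N1(1 - 0.513·0.522) = 667 - 0.513·603.
So N1* = 358/0.732 = 488, and then N2* = 603 - 0.522·488 = 348.

N1* ≈ 488, N2* ≈ 348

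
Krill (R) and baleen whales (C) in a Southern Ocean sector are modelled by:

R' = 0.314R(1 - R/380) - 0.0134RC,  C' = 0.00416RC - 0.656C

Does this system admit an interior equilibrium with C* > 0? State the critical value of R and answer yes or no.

The predator equation gives dC/dt > 0 only when R > 0.656/0.00416 = 158.
Without the predator, R → K = 380. Since 380 > 158, the predator can invade and persist.

Threshold R = 158; K > 158, so yes, the predator persists.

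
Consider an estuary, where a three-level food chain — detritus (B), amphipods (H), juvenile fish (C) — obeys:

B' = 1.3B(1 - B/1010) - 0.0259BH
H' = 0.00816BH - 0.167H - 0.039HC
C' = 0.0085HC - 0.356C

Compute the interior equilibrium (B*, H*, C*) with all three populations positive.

From dC/dt = 0: 0.0085H* = 0.356, so H* = 41.9.
From dB/dt = 0: 1.3(1 - B*/1010) = 0.0259·41.9, giving B* = 1010·(1 - 0.834) = 167.
From dH/dt = 0: 0.00816·167 - 0.167 = 0.039C*, so C* = 1.2/0.039 = 30.7.

B* ≈ 167, H* ≈ 41.9, C* ≈ 30.7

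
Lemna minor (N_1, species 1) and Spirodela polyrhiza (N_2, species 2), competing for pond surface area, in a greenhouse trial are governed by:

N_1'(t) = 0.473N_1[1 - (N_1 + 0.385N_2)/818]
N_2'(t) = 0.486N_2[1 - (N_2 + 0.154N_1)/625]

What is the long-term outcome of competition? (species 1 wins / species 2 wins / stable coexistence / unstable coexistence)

stable coexistence

Compare the nullcline intercepts: K1/α12 = 818/0.385 = 2120 > K2 = 625; K2/α21 = 625/0.154 = 4060 > K1 = 818.
Since both inequalities hold, each species can invade when rare, so the interior equilibrium is stable.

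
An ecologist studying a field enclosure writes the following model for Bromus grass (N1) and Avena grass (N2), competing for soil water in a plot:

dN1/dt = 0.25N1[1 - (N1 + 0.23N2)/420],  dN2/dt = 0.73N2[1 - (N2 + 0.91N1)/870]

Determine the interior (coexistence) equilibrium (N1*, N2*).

Setting both brackets to zero gives the nullclines N1 + 0.23N2 = 420 and 0.91N1 + N2 = 870.
Substituting N2 = 870 - 0.91N1 into the first: N1(1 - 0.23·0.91) = 420 - 0.23·870.
So N1* = 220/0.791 = 278, and then N2* = 870 - 0.91·278 = 617.

N1* ≈ 278, N2* ≈ 617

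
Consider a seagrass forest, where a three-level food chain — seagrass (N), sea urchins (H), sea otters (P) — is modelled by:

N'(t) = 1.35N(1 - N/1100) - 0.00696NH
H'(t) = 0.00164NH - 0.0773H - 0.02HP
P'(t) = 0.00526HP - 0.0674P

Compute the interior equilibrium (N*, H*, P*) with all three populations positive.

N* ≈ 1030, H* ≈ 12.8, P* ≈ 80.4

From dP/dt = 0: 0.00526H* = 0.0674, so H* = 12.8.
From dN/dt = 0: 1.35(1 - N*/1100) = 0.00696·12.8, giving N* = 1100·(1 - 0.0661) = 1030.
From dH/dt = 0: 0.00164·1030 - 0.0773 = 0.02P*, so P* = 1.61/0.02 = 80.4.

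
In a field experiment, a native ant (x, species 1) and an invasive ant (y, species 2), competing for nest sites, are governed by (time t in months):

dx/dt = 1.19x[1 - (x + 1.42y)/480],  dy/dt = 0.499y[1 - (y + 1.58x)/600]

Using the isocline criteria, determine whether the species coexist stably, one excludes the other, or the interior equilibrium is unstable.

unstable coexistence (outcome depends on initial conditions)

Compare the nullcline intercepts: K1/α12 = 480/1.42 = 338 < K2 = 600; K2/α21 = 600/1.58 = 380 < K1 = 480.
Since both are reversed, neither can invade when rare; the interior point is a saddle.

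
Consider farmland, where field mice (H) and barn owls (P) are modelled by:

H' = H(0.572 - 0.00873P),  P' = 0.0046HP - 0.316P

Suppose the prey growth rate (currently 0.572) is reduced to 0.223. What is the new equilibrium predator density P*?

At the interior fixed point, setting dH/dt = 0 with H > 0 fixes P* = (prey growth rate)/(HP coefficient) — independent of the other coefficients.
With the change, P* = 0.223/0.00873 = 25.5; it falls from 65.5.

P* ≈ 25.5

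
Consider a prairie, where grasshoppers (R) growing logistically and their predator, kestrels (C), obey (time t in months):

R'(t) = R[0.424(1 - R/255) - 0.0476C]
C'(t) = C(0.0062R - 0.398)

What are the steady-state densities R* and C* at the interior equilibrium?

R* ≈ 64.2, C* ≈ 6.67

From dC/dt = 0 with C > 0: 0.0062R* = 0.398, so R* = 64.2.
Substitute into dR/dt = 0: 0.424(1 - 64.2/255) = 0.0476C*.
The bracket is 0.748, giving C* = 0.317/0.0476 = 6.67.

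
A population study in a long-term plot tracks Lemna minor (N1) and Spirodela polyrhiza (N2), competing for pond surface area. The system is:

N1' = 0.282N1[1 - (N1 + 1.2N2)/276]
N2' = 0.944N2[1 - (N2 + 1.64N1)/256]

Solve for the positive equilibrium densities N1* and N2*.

N1* ≈ 32.2, N2* ≈ 203

Setting both brackets to zero gives the nullclines N1 + 1.2N2 = 276 and 1.64N1 + N2 = 256.
Substituting N2 = 256 - 1.64N1 into the first: N1(1 - 1.2·1.64) = 276 - 1.2·256.
So N1* = -31.2/-0.968 = 32.2, and then N2* = 256 - 1.64·32.2 = 203.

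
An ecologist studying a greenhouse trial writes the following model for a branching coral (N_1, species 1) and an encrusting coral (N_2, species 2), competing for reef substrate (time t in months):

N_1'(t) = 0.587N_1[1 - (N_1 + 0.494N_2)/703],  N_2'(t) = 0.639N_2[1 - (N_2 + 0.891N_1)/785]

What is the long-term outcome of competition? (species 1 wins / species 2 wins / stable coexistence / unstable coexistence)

stable coexistence

Compare the nullcline intercepts: K1/α12 = 703/0.494 = 1420 > K2 = 785; K2/α21 = 785/0.891 = 881 > K1 = 703.
Since both inequalities hold, each species can invade when rare, so the interior equilibrium is stable.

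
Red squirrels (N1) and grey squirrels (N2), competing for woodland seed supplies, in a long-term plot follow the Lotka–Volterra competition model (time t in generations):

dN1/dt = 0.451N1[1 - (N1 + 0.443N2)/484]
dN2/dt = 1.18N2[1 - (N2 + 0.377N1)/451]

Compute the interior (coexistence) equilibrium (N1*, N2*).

N1* ≈ 341, N2* ≈ 322

Setting both brackets to zero gives the nullclines N1 + 0.443N2 = 484 and 0.377N1 + N2 = 451.
Substituting N2 = 451 - 0.377N1 into the first: N1(1 - 0.443·0.377) = 484 - 0.443·451.
So N1* = 284/0.833 = 341, and then N2* = 451 - 0.377·341 = 322.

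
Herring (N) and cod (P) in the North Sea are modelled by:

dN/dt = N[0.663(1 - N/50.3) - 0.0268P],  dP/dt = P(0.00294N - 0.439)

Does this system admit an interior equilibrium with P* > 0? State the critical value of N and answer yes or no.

The predator equation gives dP/dt > 0 only when N > 0.439/0.00294 = 149.
Without the predator, N → K = 50.3. Since 50.3 < 149, the predator cannot invade.

Threshold N = 149; K < 149, so no, the predator goes extinct.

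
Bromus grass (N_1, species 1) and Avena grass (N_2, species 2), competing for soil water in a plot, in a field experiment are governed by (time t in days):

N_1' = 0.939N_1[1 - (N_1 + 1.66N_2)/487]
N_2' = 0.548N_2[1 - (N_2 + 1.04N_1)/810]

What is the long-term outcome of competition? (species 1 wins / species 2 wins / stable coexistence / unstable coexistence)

species 2 excludes species 1

Compare the nullcline intercepts: K1/α12 = 487/1.66 = 293 < K2 = 810; K2/α21 = 810/1.04 = 779 > K1 = 487.
Since the inequalities point opposite ways, species 2 can invade but species 1 cannot.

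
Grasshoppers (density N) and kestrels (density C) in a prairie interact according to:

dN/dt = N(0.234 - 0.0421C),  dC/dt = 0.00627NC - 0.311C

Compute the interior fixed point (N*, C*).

Set dC/dt = 0 with C > 0: 0.00627N - 0.311 = 0, so N* = 0.311/0.00627 = 49.6.
Set dN/dt = 0 with N > 0: 0.234 - 0.0421C = 0, so C* = 0.234/0.0421 = 5.56.

N* ≈ 49.6, C* ≈ 5.56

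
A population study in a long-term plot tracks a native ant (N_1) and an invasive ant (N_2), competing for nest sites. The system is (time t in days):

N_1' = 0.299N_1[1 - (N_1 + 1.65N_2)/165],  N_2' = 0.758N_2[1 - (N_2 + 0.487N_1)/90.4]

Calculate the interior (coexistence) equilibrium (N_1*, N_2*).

Setting both brackets to zero gives the nullclines N_1 + 1.65N_2 = 165 and 0.487N_1 + N_2 = 90.4.
Substituting N_2 = 90.4 - 0.487N_1 into the first: N_1(1 - 1.65·0.487) = 165 - 1.65·90.4.
So N_1* = 15.8/0.196 = 80.6, and then N_2* = 90.4 - 0.487·80.6 = 51.1.

N_1* ≈ 80.6, N_2* ≈ 51.1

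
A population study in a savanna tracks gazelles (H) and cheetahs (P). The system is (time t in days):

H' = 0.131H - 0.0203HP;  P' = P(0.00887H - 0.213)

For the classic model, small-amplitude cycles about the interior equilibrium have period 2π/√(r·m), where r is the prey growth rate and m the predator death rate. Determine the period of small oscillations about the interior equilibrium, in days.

Here r = 0.131 and m = 0.213, so r·m = 0.0279.
ω = √0.0279 = 0.167 per day, hence T = 2π/ω ≈ 37.6 days.

T ≈ 37.6 days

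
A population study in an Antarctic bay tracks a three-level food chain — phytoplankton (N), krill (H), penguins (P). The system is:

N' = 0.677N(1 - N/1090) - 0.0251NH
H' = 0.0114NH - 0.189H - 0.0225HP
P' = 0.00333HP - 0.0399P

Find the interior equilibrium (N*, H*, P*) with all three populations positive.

N* ≈ 606, H* ≈ 12, P* ≈ 299

From dP/dt = 0: 0.00333H* = 0.0399, so H* = 12.
From dN/dt = 0: 0.677(1 - N*/1090) = 0.0251·12, giving N* = 1090·(1 - 0.444) = 606.
From dH/dt = 0: 0.0114·606 - 0.189 = 0.0225P*, so P* = 6.72/0.0225 = 299.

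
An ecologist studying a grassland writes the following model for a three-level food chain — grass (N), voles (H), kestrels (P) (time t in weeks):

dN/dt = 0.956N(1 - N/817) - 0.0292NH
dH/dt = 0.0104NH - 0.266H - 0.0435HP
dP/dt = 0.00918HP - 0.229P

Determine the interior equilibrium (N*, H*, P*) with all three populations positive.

N* ≈ 194, H* ≈ 24.9, P* ≈ 40.4

From dP/dt = 0: 0.00918H* = 0.229, so H* = 24.9.
From dN/dt = 0: 0.956(1 - N*/817) = 0.0292·24.9, giving N* = 817·(1 - 0.762) = 194.
From dH/dt = 0: 0.0104·194 - 0.266 = 0.0435P*, so P* = 1.76/0.0435 = 40.4.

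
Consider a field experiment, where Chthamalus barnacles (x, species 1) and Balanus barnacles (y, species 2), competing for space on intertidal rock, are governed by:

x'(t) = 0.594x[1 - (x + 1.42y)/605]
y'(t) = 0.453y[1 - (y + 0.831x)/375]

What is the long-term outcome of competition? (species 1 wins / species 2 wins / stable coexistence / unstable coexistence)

Compare the nullcline intercepts: K1/α12 = 605/1.42 = 426 > K2 = 375; K2/α21 = 375/0.831 = 451 < K1 = 605.
Since the inequalities point opposite ways, species 1 can invade but species 2 cannot.

species 1 excludes species 2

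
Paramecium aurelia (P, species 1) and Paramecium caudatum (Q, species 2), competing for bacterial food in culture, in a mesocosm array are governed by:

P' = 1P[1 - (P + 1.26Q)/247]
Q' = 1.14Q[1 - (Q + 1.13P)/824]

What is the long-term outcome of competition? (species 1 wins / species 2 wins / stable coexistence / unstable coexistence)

species 2 excludes species 1

Compare the nullcline intercepts: K1/α12 = 247/1.26 = 196 < K2 = 824; K2/α21 = 824/1.13 = 729 > K1 = 247.
Since the inequalities point opposite ways, species 2 can invade but species 1 cannot.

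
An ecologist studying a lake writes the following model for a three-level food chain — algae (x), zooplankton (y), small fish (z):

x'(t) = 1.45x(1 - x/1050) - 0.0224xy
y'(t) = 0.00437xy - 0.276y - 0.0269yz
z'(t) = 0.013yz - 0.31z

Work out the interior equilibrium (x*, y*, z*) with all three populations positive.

x* ≈ 663, y* ≈ 23.8, z* ≈ 97.5

From dz/dt = 0: 0.013y* = 0.31, so y* = 23.8.
From dx/dt = 0: 1.45(1 - x*/1050) = 0.0224·23.8, giving x* = 1050·(1 - 0.368) = 663.
From dy/dt = 0: 0.00437·663 - 0.276 = 0.0269z*, so z* = 2.62/0.0269 = 97.5.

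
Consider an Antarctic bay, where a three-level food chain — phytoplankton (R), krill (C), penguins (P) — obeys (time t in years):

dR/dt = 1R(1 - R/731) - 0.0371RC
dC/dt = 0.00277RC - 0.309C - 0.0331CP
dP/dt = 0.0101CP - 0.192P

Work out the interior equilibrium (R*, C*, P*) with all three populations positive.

From dP/dt = 0: 0.0101C* = 0.192, so C* = 19.
From dR/dt = 0: 1(1 - R*/731) = 0.0371·19, giving R* = 731·(1 - 0.705) = 215.
From dC/dt = 0: 0.00277·215 - 0.309 = 0.0331P*, so P* = 0.288/0.0331 = 8.69.

R* ≈ 215, C* ≈ 19, P* ≈ 8.69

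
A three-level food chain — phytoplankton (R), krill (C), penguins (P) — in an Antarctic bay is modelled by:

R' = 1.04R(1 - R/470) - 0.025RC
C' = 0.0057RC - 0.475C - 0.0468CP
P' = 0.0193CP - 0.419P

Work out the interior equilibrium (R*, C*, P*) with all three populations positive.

From dP/dt = 0: 0.0193C* = 0.419, so C* = 21.7.
From dR/dt = 0: 1.04(1 - R*/470) = 0.025·21.7, giving R* = 470·(1 - 0.522) = 225.
From dC/dt = 0: 0.0057·225 - 0.475 = 0.0468P*, so P* = 0.806/0.0468 = 17.2.

R* ≈ 225, C* ≈ 21.7, P* ≈ 17.2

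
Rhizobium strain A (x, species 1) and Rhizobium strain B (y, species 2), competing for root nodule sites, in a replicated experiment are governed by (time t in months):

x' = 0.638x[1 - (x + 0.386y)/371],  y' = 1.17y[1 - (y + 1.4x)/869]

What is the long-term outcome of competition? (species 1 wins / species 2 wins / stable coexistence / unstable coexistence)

stable coexistence

Compare the nullcline intercepts: K1/α12 = 371/0.386 = 961 > K2 = 869; K2/α21 = 869/1.4 = 621 > K1 = 371.
Since both inequalities hold, each species can invade when rare, so the interior equilibrium is stable.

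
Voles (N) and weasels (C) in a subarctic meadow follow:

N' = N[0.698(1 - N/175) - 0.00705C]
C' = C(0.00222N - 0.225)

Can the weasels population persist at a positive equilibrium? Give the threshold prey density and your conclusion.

The predator equation gives dC/dt > 0 only when N > 0.225/0.00222 = 101.
Without the predator, N → K = 175. Since 175 > 101, the predator can invade and persist.

Threshold N = 101; K > 101, so yes, the predator persists.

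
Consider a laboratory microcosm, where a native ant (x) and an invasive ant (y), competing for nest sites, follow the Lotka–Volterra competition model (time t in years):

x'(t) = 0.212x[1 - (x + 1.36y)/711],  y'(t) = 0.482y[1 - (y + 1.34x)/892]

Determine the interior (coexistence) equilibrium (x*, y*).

x* ≈ 611, y* ≈ 73.9

Setting both brackets to zero gives the nullclines x + 1.36y = 711 and 1.34x + y = 892.
Substituting y = 892 - 1.34x into the first: x(1 - 1.36·1.34) = 711 - 1.36·892.
So x* = -502/-0.822 = 611, and then y* = 892 - 1.34·611 = 73.9.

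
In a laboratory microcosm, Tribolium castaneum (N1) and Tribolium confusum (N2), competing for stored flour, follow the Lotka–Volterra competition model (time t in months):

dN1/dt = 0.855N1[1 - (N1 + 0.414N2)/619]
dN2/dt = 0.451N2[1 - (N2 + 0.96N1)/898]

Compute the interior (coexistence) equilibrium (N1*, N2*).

N1* ≈ 410, N2* ≈ 504

Setting both brackets to zero gives the nullclines N1 + 0.414N2 = 619 and 0.96N1 + N2 = 898.
Substituting N2 = 898 - 0.96N1 into the first: N1(1 - 0.414·0.96) = 619 - 0.414·898.
So N1* = 247/0.603 = 410, and then N2* = 898 - 0.96·410 = 504.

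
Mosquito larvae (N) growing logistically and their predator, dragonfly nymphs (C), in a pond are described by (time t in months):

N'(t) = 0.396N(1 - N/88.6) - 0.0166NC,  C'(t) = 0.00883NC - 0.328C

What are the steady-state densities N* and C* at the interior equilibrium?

N* ≈ 37.1, C* ≈ 13.9

From dC/dt = 0 with C > 0: 0.00883N* = 0.328, so N* = 37.1.
Substitute into dN/dt = 0: 0.396(1 - 37.1/88.6) = 0.0166C*.
The bracket is 0.581, giving C* = 0.23/0.0166 = 13.9.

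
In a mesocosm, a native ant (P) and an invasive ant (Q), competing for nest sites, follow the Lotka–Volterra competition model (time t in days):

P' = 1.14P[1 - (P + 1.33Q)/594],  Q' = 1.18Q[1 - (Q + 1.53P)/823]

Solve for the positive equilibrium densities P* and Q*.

P* ≈ 484, Q* ≈ 82.9

Setting both brackets to zero gives the nullclines P + 1.33Q = 594 and 1.53P + Q = 823.
Substituting Q = 823 - 1.53P into the first: P(1 - 1.33·1.53) = 594 - 1.33·823.
So P* = -501/-1.03 = 484, and then Q* = 823 - 1.53·484 = 82.9.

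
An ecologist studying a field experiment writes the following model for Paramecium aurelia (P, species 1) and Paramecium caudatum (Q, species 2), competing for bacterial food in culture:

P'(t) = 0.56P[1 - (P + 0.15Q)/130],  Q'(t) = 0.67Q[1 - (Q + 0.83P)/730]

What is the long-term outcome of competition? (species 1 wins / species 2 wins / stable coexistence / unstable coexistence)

Compare the nullcline intercepts: K1/α12 = 130/0.15 = 867 > K2 = 730; K2/α21 = 730/0.83 = 880 > K1 = 130.
Since both inequalities hold, each species can invade when rare, so the interior equilibrium is stable.

stable coexistence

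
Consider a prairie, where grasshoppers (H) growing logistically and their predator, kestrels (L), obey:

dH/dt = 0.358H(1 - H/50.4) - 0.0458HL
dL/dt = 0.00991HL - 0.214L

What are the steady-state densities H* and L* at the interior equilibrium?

From dL/dt = 0 with L > 0: 0.00991H* = 0.214, so H* = 21.6.
Substitute into dH/dt = 0: 0.358(1 - 21.6/50.4) = 0.0458L*.
The bracket is 0.572, giving L* = 0.205/0.0458 = 4.47.

H* ≈ 21.6, L* ≈ 4.47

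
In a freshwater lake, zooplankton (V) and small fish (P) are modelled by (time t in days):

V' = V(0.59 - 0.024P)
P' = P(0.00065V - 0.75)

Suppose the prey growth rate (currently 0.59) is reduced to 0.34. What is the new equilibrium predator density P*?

P* ≈ 14.2

At the interior fixed point, setting dV/dt = 0 with V > 0 fixes P* = (prey growth rate)/(VP coefficient) — independent of the other coefficients.
With the change, P* = 0.34/0.024 = 14.2; it falls from 24.6.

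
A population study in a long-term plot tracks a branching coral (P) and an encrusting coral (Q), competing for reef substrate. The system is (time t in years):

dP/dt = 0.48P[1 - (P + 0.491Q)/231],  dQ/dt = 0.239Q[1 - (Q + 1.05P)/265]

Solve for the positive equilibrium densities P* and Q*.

Setting both brackets to zero gives the nullclines P + 0.491Q = 231 and 1.05P + Q = 265.
Substituting Q = 265 - 1.05P into the first: P(1 - 0.491·1.05) = 231 - 0.491·265.
So P* = 101/0.484 = 208, and then Q* = 265 - 1.05·208 = 46.3.

P* ≈ 208, Q* ≈ 46.3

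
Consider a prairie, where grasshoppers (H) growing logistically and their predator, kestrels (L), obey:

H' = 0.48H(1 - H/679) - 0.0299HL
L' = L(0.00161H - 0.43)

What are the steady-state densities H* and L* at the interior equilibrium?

From dL/dt = 0 with L > 0: 0.00161H* = 0.43, so H* = 267.
Substitute into dH/dt = 0: 0.48(1 - 267/679) = 0.0299L*.
The bracket is 0.607, giving L* = 0.291/0.0299 = 9.74.

H* ≈ 267, L* ≈ 9.74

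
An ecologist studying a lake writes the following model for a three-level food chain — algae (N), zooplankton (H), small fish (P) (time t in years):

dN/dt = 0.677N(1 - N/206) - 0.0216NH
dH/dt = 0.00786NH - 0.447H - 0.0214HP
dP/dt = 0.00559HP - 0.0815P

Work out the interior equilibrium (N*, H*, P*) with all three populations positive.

N* ≈ 110, H* ≈ 14.6, P* ≈ 19.6

From dP/dt = 0: 0.00559H* = 0.0815, so H* = 14.6.
From dN/dt = 0: 0.677(1 - N*/206) = 0.0216·14.6, giving N* = 206·(1 - 0.465) = 110.
From dH/dt = 0: 0.00786·110 - 0.447 = 0.0214P*, so P* = 0.419/0.0214 = 19.6.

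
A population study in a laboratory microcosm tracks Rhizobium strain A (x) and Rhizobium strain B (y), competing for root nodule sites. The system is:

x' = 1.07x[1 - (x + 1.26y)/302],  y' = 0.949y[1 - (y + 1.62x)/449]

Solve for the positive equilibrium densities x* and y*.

x* ≈ 253, y* ≈ 38.6

Setting both brackets to zero gives the nullclines x + 1.26y = 302 and 1.62x + y = 449.
Substituting y = 449 - 1.62x into the first: x(1 - 1.26·1.62) = 302 - 1.26·449.
So x* = -264/-1.04 = 253, and then y* = 449 - 1.62·253 = 38.6.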